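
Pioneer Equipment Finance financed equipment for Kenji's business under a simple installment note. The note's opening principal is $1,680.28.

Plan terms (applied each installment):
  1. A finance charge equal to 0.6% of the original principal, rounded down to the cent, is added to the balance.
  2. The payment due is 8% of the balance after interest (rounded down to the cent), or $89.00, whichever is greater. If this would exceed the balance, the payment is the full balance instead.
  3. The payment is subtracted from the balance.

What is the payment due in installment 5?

$99.73

# | Opening | Interest | Payment | End bal
1 | $1,680.28 | $10.08 | $135.22 | $1,555.14
2 | $1,555.14 | $10.08 | $125.21 | $1,440.01
3 | $1,440.01 | $10.08 | $116.00 | $1,334.09
4 | $1,334.09 | $10.08 | $107.53 | $1,236.64
5 | $1,236.64 | $10.08 | $99.73 | $1,146.99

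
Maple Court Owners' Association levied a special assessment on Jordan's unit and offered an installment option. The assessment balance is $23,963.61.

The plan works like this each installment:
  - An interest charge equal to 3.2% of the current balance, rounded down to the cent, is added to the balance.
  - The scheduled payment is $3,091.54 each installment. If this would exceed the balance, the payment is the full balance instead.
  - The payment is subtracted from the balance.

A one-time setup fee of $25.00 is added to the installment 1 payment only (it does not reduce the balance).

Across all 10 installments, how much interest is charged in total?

$4,018.44

Installment 1: $23,963.61 +$766.83 interest = $24,730.44; pay $3,091.54 (+ $25.00 fee) → $21,638.90
Installment 2: $21,638.90 +$692.44 interest = $22,331.34; pay $3,091.54 → $19,239.80
Installment 3: $19,239.80 +$615.67 interest = $19,855.47; pay $3,091.54 → $16,763.93
Installment 4: $16,763.93 +$536.44 interest = $17,300.37; pay $3,091.54 → $14,208.83
Installment 5: $14,208.83 +$454.68 interest = $14,663.51; pay $3,091.54 → $11,571.97
Installment 6: $11,571.97 +$370.30 interest = $11,942.27; pay $3,091.54 → $8,850.73
Installment 7: $8,850.73 +$283.22 interest = $9,133.95; pay $3,091.54 → $6,042.41
Installment 8: $6,042.41 +$193.35 interest = $6,235.76; pay $3,091.54 → $3,144.22
Installment 9: $3,144.22 +$100.61 interest = $3,244.83; pay $3,091.54 → $153.29
Installment 10: $153.29 +$4.90 interest = $158.19; pay $158.19 → $0.00
Total interest: $766.83 + $692.44 + $615.67 + $536.44 + $454.68 + $370.30 + $283.22 + $193.35 + $100.61 + $4.90 = $4,018.44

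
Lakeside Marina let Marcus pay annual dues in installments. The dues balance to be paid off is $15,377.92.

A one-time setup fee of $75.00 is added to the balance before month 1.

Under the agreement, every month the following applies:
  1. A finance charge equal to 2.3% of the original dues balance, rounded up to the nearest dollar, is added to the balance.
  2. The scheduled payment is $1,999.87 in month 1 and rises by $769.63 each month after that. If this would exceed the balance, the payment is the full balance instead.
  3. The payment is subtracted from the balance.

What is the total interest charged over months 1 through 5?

Month 1: opening $15,452.92; interest $354.00 → $15,806.92; payment $1,999.87; balance $13,807.05
Month 2: opening $13,807.05; interest $354.00 → $14,161.05; payment $2,769.50; balance $11,391.55
Month 3: opening $11,391.55; interest $354.00 → $11,745.55; payment $3,539.13; balance $8,206.42
Month 4: opening $8,206.42; interest $354.00 → $8,560.42; payment $4,308.76; balance $4,251.66
Month 5: opening $4,251.66; interest $354.00 → $4,605.66; payment $4,605.66; balance $0.00
Total interest: $354.00 + $354.00 + $354.00 + $354.00 + $354.00 = $1,770.00

$1,770.00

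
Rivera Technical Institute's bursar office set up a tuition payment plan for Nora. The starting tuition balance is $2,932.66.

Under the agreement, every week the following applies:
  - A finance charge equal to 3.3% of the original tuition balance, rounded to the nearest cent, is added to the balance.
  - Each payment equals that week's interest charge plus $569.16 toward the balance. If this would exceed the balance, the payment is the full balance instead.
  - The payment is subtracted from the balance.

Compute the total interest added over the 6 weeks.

Week 1: opening $2,932.66; interest $96.78 → $3,029.44; payment $665.94; balance $2,363.50
Week 2: opening $2,363.50; interest $96.78 → $2,460.28; payment $665.94; balance $1,794.34
Week 3: opening $1,794.34; interest $96.78 → $1,891.12; payment $665.94; balance $1,225.18
Week 4: opening $1,225.18; interest $96.78 → $1,321.96; payment $665.94; balance $656.02
Week 5: opening $656.02; interest $96.78 → $752.80; payment $665.94; balance $86.86
Week 6: opening $86.86; interest $96.78 → $183.64; payment $183.64; balance $0.00
Total interest: $96.78 + $96.78 + $96.78 + $96.78 + $96.78 + $96.78 = $580.68

$580.68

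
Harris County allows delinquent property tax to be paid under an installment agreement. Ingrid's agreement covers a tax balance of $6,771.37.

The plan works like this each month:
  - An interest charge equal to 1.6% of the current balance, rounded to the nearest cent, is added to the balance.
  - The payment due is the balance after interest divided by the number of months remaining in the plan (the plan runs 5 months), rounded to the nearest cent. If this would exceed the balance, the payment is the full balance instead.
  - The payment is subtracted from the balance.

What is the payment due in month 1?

Month 1: opening $6,771.37; interest $108.34 → $6,879.71; payment $1,375.94; balance $5,503.77

$1,375.94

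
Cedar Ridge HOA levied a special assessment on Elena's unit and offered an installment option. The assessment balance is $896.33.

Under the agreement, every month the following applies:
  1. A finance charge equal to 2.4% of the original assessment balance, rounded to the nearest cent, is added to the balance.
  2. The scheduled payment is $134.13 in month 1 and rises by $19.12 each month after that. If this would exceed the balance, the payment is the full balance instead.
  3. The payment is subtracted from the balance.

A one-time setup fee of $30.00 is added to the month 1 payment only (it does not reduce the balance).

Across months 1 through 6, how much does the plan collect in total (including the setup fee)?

$1,055.39

Month 1: opening $896.33; interest $21.51 → $917.84; payment $134.13 (+ $30.00 fee); balance $783.71
Month 2: opening $783.71; interest $21.51 → $805.22; payment $153.25; balance $651.97
Month 3: opening $651.97; interest $21.51 → $673.48; payment $172.37; balance $501.11
Month 4: opening $501.11; interest $21.51 → $522.62; payment $191.49; balance $331.13
Month 5: opening $331.13; interest $21.51 → $352.64; payment $210.61; balance $142.03
Month 6: opening $142.03; interest $21.51 → $163.54; payment $163.54; balance $0.00
Total paid: $1,055.39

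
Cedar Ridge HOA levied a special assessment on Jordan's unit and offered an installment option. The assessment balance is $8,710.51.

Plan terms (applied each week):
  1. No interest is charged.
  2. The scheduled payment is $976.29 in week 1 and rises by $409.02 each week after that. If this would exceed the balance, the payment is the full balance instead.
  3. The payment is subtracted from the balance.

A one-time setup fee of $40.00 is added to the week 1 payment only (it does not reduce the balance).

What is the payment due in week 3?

Week 1: $8,710.51 − $976.29 (+ $40.00 fee) → $7,734.22
Week 2: $7,734.22 − $1,385.31 → $6,348.91
Week 3: $6,348.91 − $1,794.33 → $4,554.58

$1,794.33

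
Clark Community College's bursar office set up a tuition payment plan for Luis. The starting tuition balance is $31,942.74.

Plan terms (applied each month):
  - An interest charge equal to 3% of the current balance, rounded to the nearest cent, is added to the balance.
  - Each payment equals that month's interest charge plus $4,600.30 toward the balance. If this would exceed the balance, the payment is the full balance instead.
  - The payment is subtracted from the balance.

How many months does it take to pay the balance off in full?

7

Month 1: opening $31,942.74; interest $958.28 → $32,901.02; payment $5,558.58; balance $27,342.44
Month 2: opening $27,342.44; interest $820.27 → $28,162.71; payment $5,420.57; balance $22,742.14
Month 3: opening $22,742.14; interest $682.26 → $23,424.40; payment $5,282.56; balance $18,141.84
Month 4: opening $18,141.84; interest $544.26 → $18,686.10; payment $5,144.56; balance $13,541.54
Month 5: opening $13,541.54; interest $406.25 → $13,947.79; payment $5,006.55; balance $8,941.24
Month 6: opening $8,941.24; interest $268.24 → $9,209.48; payment $4,868.54; balance $4,340.94
Month 7: opening $4,340.94; interest $130.23 → $4,471.17; payment $4,471.17; balance $0.00
Balance reaches $0.00 in month 7.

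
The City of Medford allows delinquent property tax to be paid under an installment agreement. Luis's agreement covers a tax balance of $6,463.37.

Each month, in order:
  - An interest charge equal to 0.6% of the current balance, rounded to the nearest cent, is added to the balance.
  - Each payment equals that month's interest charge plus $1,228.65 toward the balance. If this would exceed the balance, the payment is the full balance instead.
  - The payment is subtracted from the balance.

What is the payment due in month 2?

$1,260.06

Month 1: $6,463.37 +$38.78 interest = $6,502.15; pay $1,267.43 → $5,234.72
Month 2: $5,234.72 +$31.41 interest = $5,266.13; pay $1,260.06 → $4,006.07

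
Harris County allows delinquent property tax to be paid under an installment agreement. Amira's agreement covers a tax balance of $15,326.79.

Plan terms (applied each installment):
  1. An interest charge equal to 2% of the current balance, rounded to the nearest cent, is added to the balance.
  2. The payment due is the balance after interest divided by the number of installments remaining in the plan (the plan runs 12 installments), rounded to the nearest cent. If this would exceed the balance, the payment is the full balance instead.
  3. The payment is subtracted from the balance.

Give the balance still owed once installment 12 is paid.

Installment 1: opening $15,326.79; interest $306.54 → $15,633.33; payment $1,302.78; balance $14,330.55
Installment 2: opening $14,330.55; interest $286.61 → $14,617.16; payment $1,328.83; balance $13,288.33
Installment 3: opening $13,288.33; interest $265.77 → $13,554.10; payment $1,355.41; balance $12,198.69
Installment 4: opening $12,198.69; interest $243.97 → $12,442.66; payment $1,382.52; balance $11,060.14
Installment 5: opening $11,060.14; interest $221.20 → $11,281.34; payment $1,410.17; balance $9,871.17
Installment 6: opening $9,871.17; interest $197.42 → $10,068.59; payment $1,438.37; balance $8,630.22
Installment 7: opening $8,630.22; interest $172.60 → $8,802.82; payment $1,467.14; balance $7,335.68
Installment 8: opening $7,335.68; interest $146.71 → $7,482.39; payment $1,496.48; balance $5,985.91
Installment 9: opening $5,985.91; interest $119.72 → $6,105.63; payment $1,526.41; balance $4,579.22
Installment 10: opening $4,579.22; interest $91.58 → $4,670.80; payment $1,556.93; balance $3,113.87
Installment 11: opening $3,113.87; interest $62.28 → $3,176.15; payment $1,588.08; balance $1,588.07
Installment 12: opening $1,588.07; interest $31.76 → $1,619.83; payment $1,619.83; balance $0.00

$0.00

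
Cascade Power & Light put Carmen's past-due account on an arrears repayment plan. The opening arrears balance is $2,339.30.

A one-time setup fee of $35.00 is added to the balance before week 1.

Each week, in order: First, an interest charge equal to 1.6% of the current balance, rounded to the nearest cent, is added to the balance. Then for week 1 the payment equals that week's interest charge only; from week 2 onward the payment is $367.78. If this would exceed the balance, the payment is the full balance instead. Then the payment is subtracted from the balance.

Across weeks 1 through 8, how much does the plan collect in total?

$2,564.40

Week 1: $2,374.30 +$37.99 interest = $2,412.29; pay $37.99 → $2,374.30
Week 2: $2,374.30 +$37.99 interest = $2,412.29; pay $367.78 → $2,044.51
Week 3: $2,044.51 +$32.71 interest = $2,077.22; pay $367.78 → $1,709.44
Week 4: $1,709.44 +$27.35 interest = $1,736.79; pay $367.78 → $1,369.01
Week 5: $1,369.01 +$21.90 interest = $1,390.91; pay $367.78 → $1,023.13
Week 6: $1,023.13 +$16.37 interest = $1,039.50; pay $367.78 → $671.72
Week 7: $671.72 +$10.75 interest = $682.47; pay $367.78 → $314.69
Week 8: $314.69 +$5.04 interest = $319.73; pay $319.73 → $0.00
Total paid: $2,564.40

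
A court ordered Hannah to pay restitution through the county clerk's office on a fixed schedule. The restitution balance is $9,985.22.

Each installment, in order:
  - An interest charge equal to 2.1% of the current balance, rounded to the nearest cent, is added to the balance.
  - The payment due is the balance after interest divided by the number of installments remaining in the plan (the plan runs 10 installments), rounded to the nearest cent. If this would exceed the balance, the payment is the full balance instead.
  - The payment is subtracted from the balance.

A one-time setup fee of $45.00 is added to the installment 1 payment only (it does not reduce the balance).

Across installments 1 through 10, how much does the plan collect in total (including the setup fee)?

Installment 1: opening $9,985.22; interest $209.69 → $10,194.91; payment $1,019.49 (+ $45.00 fee); balance $9,175.42
Installment 2: opening $9,175.42; interest $192.68 → $9,368.10; payment $1,040.90; balance $8,327.20
Installment 3: opening $8,327.20; interest $174.87 → $8,502.07; payment $1,062.76; balance $7,439.31
Installment 4: opening $7,439.31; interest $156.23 → $7,595.54; payment $1,085.08; balance $6,510.46
Installment 5: opening $6,510.46; interest $136.72 → $6,647.18; payment $1,107.86; balance $5,539.32
Installment 6: opening $5,539.32; interest $116.33 → $5,655.65; payment $1,131.13; balance $4,524.52
Installment 7: opening $4,524.52; interest $95.01 → $4,619.53; payment $1,154.88; balance $3,464.65
Installment 8: opening $3,464.65; interest $72.76 → $3,537.41; payment $1,179.14; balance $2,358.27
Installment 9: opening $2,358.27; interest $49.52 → $2,407.79; payment $1,203.90; balance $1,203.89
Installment 10: opening $1,203.89; interest $25.28 → $1,229.17; payment $1,229.17; balance $0.00
Total paid: $11,259.31

$11,259.31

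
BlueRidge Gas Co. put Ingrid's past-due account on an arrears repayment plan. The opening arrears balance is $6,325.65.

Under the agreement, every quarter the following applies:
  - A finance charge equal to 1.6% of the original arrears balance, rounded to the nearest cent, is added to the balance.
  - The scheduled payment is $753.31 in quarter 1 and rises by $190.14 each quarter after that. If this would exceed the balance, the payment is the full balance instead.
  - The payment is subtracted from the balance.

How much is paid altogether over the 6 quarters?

$6,932.91

# | Opening | Interest | Payment | End bal
1 | $6,325.65 | $101.21 | $753.31 | $5,673.55
2 | $5,673.55 | $101.21 | $943.45 | $4,831.31
3 | $4,831.31 | $101.21 | $1,133.59 | $3,798.93
4 | $3,798.93 | $101.21 | $1,323.73 | $2,576.41
5 | $2,576.41 | $101.21 | $1,513.87 | $1,163.75
6 | $1,163.75 | $101.21 | $1,264.96 | $0.00
Total paid: $6,932.91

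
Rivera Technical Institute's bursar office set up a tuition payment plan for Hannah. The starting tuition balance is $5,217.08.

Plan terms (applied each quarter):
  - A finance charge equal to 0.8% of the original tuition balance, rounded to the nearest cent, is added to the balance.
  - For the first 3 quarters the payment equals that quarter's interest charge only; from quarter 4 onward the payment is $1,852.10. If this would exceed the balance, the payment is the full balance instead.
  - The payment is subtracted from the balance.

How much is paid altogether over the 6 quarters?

$5,467.52

Quarter 1: opening $5,217.08; interest $41.74 → $5,258.82; payment $41.74; balance $5,217.08
Quarter 2: opening $5,217.08; interest $41.74 → $5,258.82; payment $41.74; balance $5,217.08
Quarter 3: opening $5,217.08; interest $41.74 → $5,258.82; payment $41.74; balance $5,217.08
Quarter 4: opening $5,217.08; interest $41.74 → $5,258.82; payment $1,852.10; balance $3,406.72
Quarter 5: opening $3,406.72; interest $41.74 → $3,448.46; payment $1,852.10; balance $1,596.36
Quarter 6: opening $1,596.36; interest $41.74 → $1,638.10; payment $1,638.10; balance $0.00
Total paid: $5,467.52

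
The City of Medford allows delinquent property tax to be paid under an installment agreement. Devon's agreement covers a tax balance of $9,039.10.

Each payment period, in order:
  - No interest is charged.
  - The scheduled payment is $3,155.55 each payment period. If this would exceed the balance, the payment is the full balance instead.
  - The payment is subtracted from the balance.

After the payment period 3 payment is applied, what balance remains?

$0.00

Payment period 1: opening $9,039.10; payment $3,155.55; balance $5,883.55
Payment period 2: opening $5,883.55; payment $3,155.55; balance $2,728.00
Payment period 3: opening $2,728.00; payment $2,728.00; balance $0.00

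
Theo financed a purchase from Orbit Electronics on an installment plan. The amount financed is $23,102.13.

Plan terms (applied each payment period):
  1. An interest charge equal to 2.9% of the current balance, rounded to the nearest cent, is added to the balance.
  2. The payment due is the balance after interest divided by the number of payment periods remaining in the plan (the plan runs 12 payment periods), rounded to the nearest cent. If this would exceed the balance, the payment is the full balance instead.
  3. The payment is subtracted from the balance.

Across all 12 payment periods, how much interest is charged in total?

$4,853.19

Payment period 1: opening $23,102.13; interest $669.96 → $23,772.09; payment $1,981.01; balance $21,791.08
Payment period 2: opening $21,791.08; interest $631.94 → $22,423.02; payment $2,038.46; balance $20,384.56
Payment period 3: opening $20,384.56; interest $591.15 → $20,975.71; payment $2,097.57; balance $18,878.14
Payment period 4: opening $18,878.14; interest $547.47 → $19,425.61; payment $2,158.40; balance $17,267.21
Payment period 5: opening $17,267.21; interest $500.75 → $17,767.96; payment $2,221.00; balance $15,546.96
Payment period 6: opening $15,546.96; interest $450.86 → $15,997.82; payment $2,285.40; balance $13,712.42
Payment period 7: opening $13,712.42; interest $397.66 → $14,110.08; payment $2,351.68; balance $11,758.40
Payment period 8: opening $11,758.40; interest $340.99 → $12,099.39; payment $2,419.88; balance $9,679.51
Payment period 9: opening $9,679.51; interest $280.71 → $9,960.22; payment $2,490.06; balance $7,470.16
Payment period 10: opening $7,470.16; interest $216.63 → $7,686.79; payment $2,562.26; balance $5,124.53
Payment period 11: opening $5,124.53; interest $148.61 → $5,273.14; payment $2,636.57; balance $2,636.57
Payment period 12: opening $2,636.57; interest $76.46 → $2,713.03; payment $2,713.03; balance $0.00
Total interest: $669.96 + $631.94 + $591.15 + $547.47 + $500.75 + $450.86 + $397.66 + $340.99 + $280.71 + $216.63 + $148.61 + $76.46 = $4,853.19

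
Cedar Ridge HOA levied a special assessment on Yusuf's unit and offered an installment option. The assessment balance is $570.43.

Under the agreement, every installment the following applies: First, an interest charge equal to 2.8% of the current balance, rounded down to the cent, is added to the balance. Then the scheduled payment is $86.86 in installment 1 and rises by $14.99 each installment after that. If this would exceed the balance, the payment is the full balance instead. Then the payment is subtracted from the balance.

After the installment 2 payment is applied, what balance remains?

$411.67

# | Opening | Interest | Payment | End bal
1 | $570.43 | $15.97 | $86.86 | $499.54
2 | $499.54 | $13.98 | $101.85 | $411.67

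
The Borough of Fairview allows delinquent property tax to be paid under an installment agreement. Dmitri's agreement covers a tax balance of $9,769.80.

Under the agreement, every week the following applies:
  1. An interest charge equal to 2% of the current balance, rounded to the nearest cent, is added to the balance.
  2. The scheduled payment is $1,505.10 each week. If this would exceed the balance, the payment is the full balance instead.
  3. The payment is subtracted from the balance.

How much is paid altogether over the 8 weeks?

$10,569.44

Week 1: $9,769.80 +$195.40 interest = $9,965.20; pay $1,505.10 → $8,460.10
Week 2: $8,460.10 +$169.20 interest = $8,629.30; pay $1,505.10 → $7,124.20
Week 3: $7,124.20 +$142.48 interest = $7,266.68; pay $1,505.10 → $5,761.58
Week 4: $5,761.58 +$115.23 interest = $5,876.81; pay $1,505.10 → $4,371.71
Week 5: $4,371.71 +$87.43 interest = $4,459.14; pay $1,505.10 → $2,954.04
Week 6: $2,954.04 +$59.08 interest = $3,013.12; pay $1,505.10 → $1,508.02
Week 7: $1,508.02 +$30.16 interest = $1,538.18; pay $1,505.10 → $33.08
Week 8: $33.08 +$0.66 interest = $33.74; pay $33.74 → $0.00
Total paid: $10,569.44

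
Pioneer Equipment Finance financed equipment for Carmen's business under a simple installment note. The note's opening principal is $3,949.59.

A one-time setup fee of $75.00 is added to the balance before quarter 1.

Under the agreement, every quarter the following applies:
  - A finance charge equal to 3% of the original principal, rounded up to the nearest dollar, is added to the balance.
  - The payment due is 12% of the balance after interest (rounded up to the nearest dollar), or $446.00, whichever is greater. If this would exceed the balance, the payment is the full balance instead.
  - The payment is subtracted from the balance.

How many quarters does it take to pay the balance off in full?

13

Quarter 1: opening $4,024.59; interest $119.00 → $4,143.59; payment $498.00; balance $3,645.59
Quarter 2: opening $3,645.59; interest $119.00 → $3,764.59; payment $452.00; balance $3,312.59
Quarter 3: opening $3,312.59; interest $119.00 → $3,431.59; payment $446.00; balance $2,985.59
Quarter 4: opening $2,985.59; interest $119.00 → $3,104.59; payment $446.00; balance $2,658.59
Quarter 5: opening $2,658.59; interest $119.00 → $2,777.59; payment $446.00; balance $2,331.59
Quarter 6: opening $2,331.59; interest $119.00 → $2,450.59; payment $446.00; balance $2,004.59
Quarter 7: opening $2,004.59; interest $119.00 → $2,123.59; payment $446.00; balance $1,677.59
Quarter 8: opening $1,677.59; interest $119.00 → $1,796.59; payment $446.00; balance $1,350.59
Quarter 9: opening $1,350.59; interest $119.00 → $1,469.59; payment $446.00; balance $1,023.59
Quarter 10: opening $1,023.59; interest $119.00 → $1,142.59; payment $446.00; balance $696.59
Quarter 11: opening $696.59; interest $119.00 → $815.59; payment $446.00; balance $369.59
Quarter 12: opening $369.59; interest $119.00 → $488.59; payment $446.00; balance $42.59
Quarter 13: opening $42.59; interest $119.00 → $161.59; payment $161.59; balance $0.00
Balance reaches $0.00 in quarter 13.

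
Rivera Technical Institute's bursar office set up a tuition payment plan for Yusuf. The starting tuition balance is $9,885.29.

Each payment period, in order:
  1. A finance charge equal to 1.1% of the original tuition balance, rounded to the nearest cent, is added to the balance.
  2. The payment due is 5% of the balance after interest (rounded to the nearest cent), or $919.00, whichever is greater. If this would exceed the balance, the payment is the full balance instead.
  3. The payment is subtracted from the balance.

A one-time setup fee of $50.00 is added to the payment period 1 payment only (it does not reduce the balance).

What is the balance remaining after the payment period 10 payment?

# | Opening | Interest | Payment | Fee | End bal
1 | $9,885.29 | $108.74 | $919.00 | $50.00 | $9,075.03
2 | $9,075.03 | $108.74 | $919.00 | — | $8,264.77
3 | $8,264.77 | $108.74 | $919.00 | — | $7,454.51
4 | $7,454.51 | $108.74 | $919.00 | — | $6,644.25
5 | $6,644.25 | $108.74 | $919.00 | — | $5,833.99
6 | $5,833.99 | $108.74 | $919.00 | — | $5,023.73
7 | $5,023.73 | $108.74 | $919.00 | — | $4,213.47
8 | $4,213.47 | $108.74 | $919.00 | — | $3,403.21
9 | $3,403.21 | $108.74 | $919.00 | — | $2,592.95
10 | $2,592.95 | $108.74 | $919.00 | — | $1,782.69

$1,782.69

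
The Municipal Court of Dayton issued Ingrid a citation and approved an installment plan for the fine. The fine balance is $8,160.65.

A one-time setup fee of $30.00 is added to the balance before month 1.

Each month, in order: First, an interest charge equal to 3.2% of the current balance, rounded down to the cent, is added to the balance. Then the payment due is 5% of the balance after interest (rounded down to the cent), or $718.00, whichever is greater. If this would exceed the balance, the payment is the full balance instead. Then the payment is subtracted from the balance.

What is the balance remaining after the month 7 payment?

Month 1: opening $8,190.65; interest $262.10 → $8,452.75; payment $718.00; balance $7,734.75
Month 2: opening $7,734.75; interest $247.51 → $7,982.26; payment $718.00; balance $7,264.26
Month 3: opening $7,264.26; interest $232.45 → $7,496.71; payment $718.00; balance $6,778.71
Month 4: opening $6,778.71; interest $216.91 → $6,995.62; payment $718.00; balance $6,277.62
Month 5: opening $6,277.62; interest $200.88 → $6,478.50; payment $718.00; balance $5,760.50
Month 6: opening $5,760.50; interest $184.33 → $5,944.83; payment $718.00; balance $5,226.83
Month 7: opening $5,226.83; interest $167.25 → $5,394.08; payment $718.00; balance $4,676.08

$4,676.08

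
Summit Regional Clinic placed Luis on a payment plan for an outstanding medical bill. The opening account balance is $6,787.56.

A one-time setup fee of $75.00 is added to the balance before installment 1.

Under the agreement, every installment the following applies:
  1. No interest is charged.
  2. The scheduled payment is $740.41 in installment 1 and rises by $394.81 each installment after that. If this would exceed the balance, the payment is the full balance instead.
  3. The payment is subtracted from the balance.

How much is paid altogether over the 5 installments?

$6,862.56

Installment 1: opening $6,862.56; payment $740.41; balance $6,122.15
Installment 2: opening $6,122.15; payment $1,135.22; balance $4,986.93
Installment 3: opening $4,986.93; payment $1,530.03; balance $3,456.90
Installment 4: opening $3,456.90; payment $1,924.84; balance $1,532.06
Installment 5: opening $1,532.06; payment $1,532.06; balance $0.00
Total paid: $6,862.56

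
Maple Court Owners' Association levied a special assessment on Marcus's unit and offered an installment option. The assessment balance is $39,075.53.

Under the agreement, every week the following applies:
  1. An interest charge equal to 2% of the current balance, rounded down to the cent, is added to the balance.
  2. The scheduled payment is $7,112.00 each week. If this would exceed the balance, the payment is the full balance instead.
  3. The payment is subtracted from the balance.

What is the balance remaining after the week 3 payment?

$19,701.69

Week 1: opening $39,075.53; interest $781.51 → $39,857.04; payment $7,112.00; balance $32,745.04
Week 2: opening $32,745.04; interest $654.90 → $33,399.94; payment $7,112.00; balance $26,287.94
Week 3: opening $26,287.94; interest $525.75 → $26,813.69; payment $7,112.00; balance $19,701.69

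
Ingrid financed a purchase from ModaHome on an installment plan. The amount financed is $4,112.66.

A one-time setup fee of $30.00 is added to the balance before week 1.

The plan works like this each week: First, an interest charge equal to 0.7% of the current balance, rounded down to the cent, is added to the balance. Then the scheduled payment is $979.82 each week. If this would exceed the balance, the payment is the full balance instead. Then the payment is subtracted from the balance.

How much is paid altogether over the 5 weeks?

Week 1: opening $4,142.66; interest $28.99 → $4,171.65; payment $979.82; balance $3,191.83
Week 2: opening $3,191.83; interest $22.34 → $3,214.17; payment $979.82; balance $2,234.35
Week 3: opening $2,234.35; interest $15.64 → $2,249.99; payment $979.82; balance $1,270.17
Week 4: opening $1,270.17; interest $8.89 → $1,279.06; payment $979.82; balance $299.24
Week 5: opening $299.24; interest $2.09 → $301.33; payment $301.33; balance $0.00
Total paid: $4,220.61

$4,220.61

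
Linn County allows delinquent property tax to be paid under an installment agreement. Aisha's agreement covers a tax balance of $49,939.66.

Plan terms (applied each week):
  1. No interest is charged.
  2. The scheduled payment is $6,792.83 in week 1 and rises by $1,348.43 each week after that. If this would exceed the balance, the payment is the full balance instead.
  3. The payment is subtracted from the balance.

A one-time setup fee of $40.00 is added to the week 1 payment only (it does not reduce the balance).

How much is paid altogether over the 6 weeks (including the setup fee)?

$49,979.66

Week 1: $49,939.66 − $6,792.83 (+ $40.00 fee) → $43,146.83
Week 2: $43,146.83 − $8,141.26 → $35,005.57
Week 3: $35,005.57 − $9,489.69 → $25,515.88
Week 4: $25,515.88 − $10,838.12 → $14,677.76
Week 5: $14,677.76 − $12,186.55 → $2,491.21
Week 6: $2,491.21 − $2,491.21 → $0.00
Total paid: $49,979.66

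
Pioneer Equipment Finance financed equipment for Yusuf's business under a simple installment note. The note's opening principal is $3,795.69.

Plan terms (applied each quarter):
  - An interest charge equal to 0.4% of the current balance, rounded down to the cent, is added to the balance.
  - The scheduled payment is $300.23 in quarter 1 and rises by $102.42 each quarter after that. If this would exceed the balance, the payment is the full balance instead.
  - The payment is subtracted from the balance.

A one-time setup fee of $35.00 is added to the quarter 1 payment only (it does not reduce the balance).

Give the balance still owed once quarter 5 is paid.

Quarter 1: $3,795.69 +$15.18 interest = $3,810.87; pay $300.23 (+ $35.00 fee) → $3,510.64
Quarter 2: $3,510.64 +$14.04 interest = $3,524.68; pay $402.65 → $3,122.03
Quarter 3: $3,122.03 +$12.48 interest = $3,134.51; pay $505.07 → $2,629.44
Quarter 4: $2,629.44 +$10.51 interest = $2,639.95; pay $607.49 → $2,032.46
Quarter 5: $2,032.46 +$8.12 interest = $2,040.58; pay $709.91 → $1,330.67

$1,330.67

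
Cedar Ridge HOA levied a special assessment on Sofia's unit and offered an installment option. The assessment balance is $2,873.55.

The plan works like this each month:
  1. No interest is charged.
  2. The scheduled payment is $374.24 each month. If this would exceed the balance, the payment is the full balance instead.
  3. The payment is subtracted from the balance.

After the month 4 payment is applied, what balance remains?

Month 1: opening $2,873.55; payment $374.24; balance $2,499.31
Month 2: opening $2,499.31; payment $374.24; balance $2,125.07
Month 3: opening $2,125.07; payment $374.24; balance $1,750.83
Month 4: opening $1,750.83; payment $374.24; balance $1,376.59

$1,376.59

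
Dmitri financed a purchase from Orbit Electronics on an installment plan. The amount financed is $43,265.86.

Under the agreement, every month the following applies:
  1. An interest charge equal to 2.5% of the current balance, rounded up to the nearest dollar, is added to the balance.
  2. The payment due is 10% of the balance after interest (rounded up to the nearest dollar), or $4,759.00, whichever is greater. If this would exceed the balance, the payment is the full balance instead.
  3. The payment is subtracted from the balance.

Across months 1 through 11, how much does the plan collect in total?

Month 1: opening $43,265.86; interest $1,082.00 → $44,347.86; payment $4,759.00; balance $39,588.86
Month 2: opening $39,588.86; interest $990.00 → $40,578.86; payment $4,759.00; balance $35,819.86
Month 3: opening $35,819.86; interest $896.00 → $36,715.86; payment $4,759.00; balance $31,956.86
Month 4: opening $31,956.86; interest $799.00 → $32,755.86; payment $4,759.00; balance $27,996.86
Month 5: opening $27,996.86; interest $700.00 → $28,696.86; payment $4,759.00; balance $23,937.86
Month 6: opening $23,937.86; interest $599.00 → $24,536.86; payment $4,759.00; balance $19,777.86
Month 7: opening $19,777.86; interest $495.00 → $20,272.86; payment $4,759.00; balance $15,513.86
Month 8: opening $15,513.86; interest $388.00 → $15,901.86; payment $4,759.00; balance $11,142.86
Month 9: opening $11,142.86; interest $279.00 → $11,421.86; payment $4,759.00; balance $6,662.86
Month 10: opening $6,662.86; interest $167.00 → $6,829.86; payment $4,759.00; balance $2,070.86
Month 11: opening $2,070.86; interest $52.00 → $2,122.86; payment $2,122.86; balance $0.00
Total paid: $49,712.86

$49,712.86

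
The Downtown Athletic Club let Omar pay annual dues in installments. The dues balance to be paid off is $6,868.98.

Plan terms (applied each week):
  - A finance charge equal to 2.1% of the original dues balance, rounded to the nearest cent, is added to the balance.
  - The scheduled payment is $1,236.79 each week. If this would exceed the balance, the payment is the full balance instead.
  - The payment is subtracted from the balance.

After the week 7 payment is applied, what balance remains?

Week 1: opening $6,868.98; interest $144.25 → $7,013.23; payment $1,236.79; balance $5,776.44
Week 2: opening $5,776.44; interest $144.25 → $5,920.69; payment $1,236.79; balance $4,683.90
Week 3: opening $4,683.90; interest $144.25 → $4,828.15; payment $1,236.79; balance $3,591.36
Week 4: opening $3,591.36; interest $144.25 → $3,735.61; payment $1,236.79; balance $2,498.82
Week 5: opening $2,498.82; interest $144.25 → $2,643.07; payment $1,236.79; balance $1,406.28
Week 6: opening $1,406.28; interest $144.25 → $1,550.53; payment $1,236.79; balance $313.74
Week 7: opening $313.74; interest $144.25 → $457.99; payment $457.99; balance $0.00

$0.00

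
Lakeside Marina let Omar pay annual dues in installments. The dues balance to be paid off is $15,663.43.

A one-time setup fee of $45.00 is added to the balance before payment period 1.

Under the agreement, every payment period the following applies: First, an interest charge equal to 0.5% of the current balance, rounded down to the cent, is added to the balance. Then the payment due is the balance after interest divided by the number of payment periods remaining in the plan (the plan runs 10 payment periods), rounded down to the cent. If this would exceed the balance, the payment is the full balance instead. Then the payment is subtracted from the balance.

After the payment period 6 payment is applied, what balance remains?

Payment period 1: opening $15,708.43; interest $78.54 → $15,786.97; payment $1,578.69; balance $14,208.28
Payment period 2: opening $14,208.28; interest $71.04 → $14,279.32; payment $1,586.59; balance $12,692.73
Payment period 3: opening $12,692.73; interest $63.46 → $12,756.19; payment $1,594.52; balance $11,161.67
Payment period 4: opening $11,161.67; interest $55.80 → $11,217.47; payment $1,602.49; balance $9,614.98
Payment period 5: opening $9,614.98; interest $48.07 → $9,663.05; payment $1,610.50; balance $8,052.55
Payment period 6: opening $8,052.55; interest $40.26 → $8,092.81; payment $1,618.56; balance $6,474.25

$6,474.25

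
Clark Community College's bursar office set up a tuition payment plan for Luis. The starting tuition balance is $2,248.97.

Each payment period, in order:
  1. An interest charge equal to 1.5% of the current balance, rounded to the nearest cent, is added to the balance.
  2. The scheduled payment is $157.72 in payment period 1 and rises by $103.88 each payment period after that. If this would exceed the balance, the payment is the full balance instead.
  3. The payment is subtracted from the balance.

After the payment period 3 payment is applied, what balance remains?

Payment period 1: $2,248.97 +$33.73 interest = $2,282.70; pay $157.72 → $2,124.98
Payment period 2: $2,124.98 +$31.87 interest = $2,156.85; pay $261.60 → $1,895.25
Payment period 3: $1,895.25 +$28.43 interest = $1,923.68; pay $365.48 → $1,558.20

$1,558.20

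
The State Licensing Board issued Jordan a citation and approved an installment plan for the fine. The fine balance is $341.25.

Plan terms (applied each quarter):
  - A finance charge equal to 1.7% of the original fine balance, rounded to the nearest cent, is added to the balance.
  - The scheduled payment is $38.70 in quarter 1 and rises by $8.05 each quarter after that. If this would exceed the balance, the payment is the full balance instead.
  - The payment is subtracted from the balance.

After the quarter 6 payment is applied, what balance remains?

$23.10

# | Opening | Interest | Payment | End bal
1 | $341.25 | $5.80 | $38.70 | $308.35
2 | $308.35 | $5.80 | $46.75 | $267.40
3 | $267.40 | $5.80 | $54.80 | $218.40
4 | $218.40 | $5.80 | $62.85 | $161.35
5 | $161.35 | $5.80 | $70.90 | $96.25
6 | $96.25 | $5.80 | $78.95 | $23.10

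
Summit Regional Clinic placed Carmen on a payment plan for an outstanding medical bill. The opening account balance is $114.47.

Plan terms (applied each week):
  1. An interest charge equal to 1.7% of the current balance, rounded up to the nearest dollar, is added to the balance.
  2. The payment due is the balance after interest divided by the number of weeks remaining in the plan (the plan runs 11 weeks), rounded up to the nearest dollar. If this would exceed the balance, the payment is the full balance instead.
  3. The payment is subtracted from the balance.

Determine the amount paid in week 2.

$11.00

Week 1: $114.47 +$2.00 interest = $116.47; pay $11.00 → $105.47
Week 2: $105.47 +$2.00 interest = $107.47; pay $11.00 → $96.47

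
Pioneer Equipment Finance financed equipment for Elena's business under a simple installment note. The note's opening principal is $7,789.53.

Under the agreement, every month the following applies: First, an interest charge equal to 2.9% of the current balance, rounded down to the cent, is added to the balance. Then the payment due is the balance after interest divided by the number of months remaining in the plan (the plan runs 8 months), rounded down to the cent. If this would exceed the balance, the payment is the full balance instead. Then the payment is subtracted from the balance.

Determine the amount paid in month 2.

# | Opening | Interest | Payment | End bal
1 | $7,789.53 | $225.89 | $1,001.92 | $7,013.50
2 | $7,013.50 | $203.39 | $1,030.98 | $6,185.91

$1,030.98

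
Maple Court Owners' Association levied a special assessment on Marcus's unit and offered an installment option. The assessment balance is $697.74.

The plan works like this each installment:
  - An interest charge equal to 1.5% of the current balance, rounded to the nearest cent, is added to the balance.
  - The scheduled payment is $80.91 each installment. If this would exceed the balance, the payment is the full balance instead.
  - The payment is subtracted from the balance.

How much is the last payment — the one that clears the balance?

# | Opening | Interest | Payment | End bal
1 | $697.74 | $10.47 | $80.91 | $627.30
2 | $627.30 | $9.41 | $80.91 | $555.80
3 | $555.80 | $8.34 | $80.91 | $483.23
4 | $483.23 | $7.25 | $80.91 | $409.57
5 | $409.57 | $6.14 | $80.91 | $334.80
6 | $334.80 | $5.02 | $80.91 | $258.91
7 | $258.91 | $3.88 | $80.91 | $181.88
8 | $181.88 | $2.73 | $80.91 | $103.70
9 | $103.70 | $1.56 | $80.91 | $24.35
10 | $24.35 | $0.37 | $24.72 | $0.00

$24.72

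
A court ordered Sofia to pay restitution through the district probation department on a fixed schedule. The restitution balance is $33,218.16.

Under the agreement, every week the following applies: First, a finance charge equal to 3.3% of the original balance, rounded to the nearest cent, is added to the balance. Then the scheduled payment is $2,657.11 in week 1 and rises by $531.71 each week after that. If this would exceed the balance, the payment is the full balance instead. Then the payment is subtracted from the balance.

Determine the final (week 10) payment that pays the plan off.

# | Opening | Interest | Payment | End bal
1 | $33,218.16 | $1,096.20 | $2,657.11 | $31,657.25
2 | $31,657.25 | $1,096.20 | $3,188.82 | $29,564.63
3 | $29,564.63 | $1,096.20 | $3,720.53 | $26,940.30
4 | $26,940.30 | $1,096.20 | $4,252.24 | $23,784.26
5 | $23,784.26 | $1,096.20 | $4,783.95 | $20,096.51
6 | $20,096.51 | $1,096.20 | $5,315.66 | $15,877.05
7 | $15,877.05 | $1,096.20 | $5,847.37 | $11,125.88
8 | $11,125.88 | $1,096.20 | $6,379.08 | $5,843.00
9 | $5,843.00 | $1,096.20 | $6,910.79 | $28.41
10 | $28.41 | $1,096.20 | $1,124.61 | $0.00

$1,124.61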